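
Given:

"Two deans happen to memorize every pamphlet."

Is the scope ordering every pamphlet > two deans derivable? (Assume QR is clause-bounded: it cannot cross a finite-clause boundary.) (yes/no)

Yes

*every pamphlet* is the object of the infinitival complement of a raising predicate; raising infinitives are transparent for QR, so the two DPs are in effect clausemates.
Nothing blocks QR of the lower DP to a position above the higher one, so inverse scope is available.
So *every pamphlet* > *two deans* is among the available readings.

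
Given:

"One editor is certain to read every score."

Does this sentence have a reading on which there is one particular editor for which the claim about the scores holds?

The paraphrase describes the scope ordering *one editor* > *every score*.
Nothing needs to raise for *one editor* > *every score*, so no island constraint is at stake.

Yes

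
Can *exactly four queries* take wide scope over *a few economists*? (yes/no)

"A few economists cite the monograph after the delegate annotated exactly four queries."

*exactly four queries* occurs within the adjunct clause *after the delegate annotated exactly four queries*.
Scope out of an adjunct clause is unavailable: QR respects the adjunct-island constraint.
So the wide-scope reading for *exactly four queries* is blocked.

No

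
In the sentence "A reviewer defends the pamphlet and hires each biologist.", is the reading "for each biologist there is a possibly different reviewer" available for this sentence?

The described interpretation is the *each biologist* > *a reviewer* scoping.
The target quantifier *each biologist* is part of one conjunct of the coordinate structure (*hires each biologist*).
Coordinate structures are islands for non-across-the-board movement, QR included.
So *each biologist* cannot raise to a position above *a reviewer*.

No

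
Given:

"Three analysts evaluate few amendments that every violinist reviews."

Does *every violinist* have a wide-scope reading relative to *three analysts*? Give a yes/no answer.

The target quantifier *every violinist* is part of the relative clause *that every violinist reviews* modifying *few amendments*.
QR out of a relative clause is ruled out by the relative-clause island constraint.
So the wide-scope reading for *every violinist* is blocked.

No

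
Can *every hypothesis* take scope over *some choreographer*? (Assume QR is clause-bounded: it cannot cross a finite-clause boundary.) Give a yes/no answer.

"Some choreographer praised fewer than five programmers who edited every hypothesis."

Structurally, *every hypothesis* is inside the relative clause *who edited every hypothesis* modifying *fewer than five programmers*.
The relative clause forms an island for QR, so the quantifier is confined to the head noun's restrictor.
So *every hypothesis* cannot raise to a position above *some choreographer*.
(Only the surface reading survives: one fixed choreographer with respect to all the relevant hypotheses.)

No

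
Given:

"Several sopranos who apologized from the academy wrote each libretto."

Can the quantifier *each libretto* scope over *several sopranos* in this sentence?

*each libretto* is a matrix argument; only *several sopranos* is modified by the relative clause *who apologized from the academy*, so the RC island is irrelevant to the target quantifier.
Clause-internal QR can adjoin the lower DP above the subject, yielding the inverse reading.
So *each libretto* > *several sopranos* is among the available readings.

Yes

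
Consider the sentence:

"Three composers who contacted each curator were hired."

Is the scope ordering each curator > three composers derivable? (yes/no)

No

*each curator* is embedded in the relative clause *who contacted each curator*.
QR out of a relative clause is ruled out by the relative-clause island constraint.
Hence only narrow scope for *each curator* (under *three composers*) survives.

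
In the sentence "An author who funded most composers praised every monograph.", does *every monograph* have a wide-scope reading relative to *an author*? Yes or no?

The RC *who funded most composers* is an island, but *every monograph* is not inside it — it is the matrix object, a clausemate of *an author*.
Ordinary QR to a clause-peripheral position gives the wide-scope LF for the lower DP.

Yes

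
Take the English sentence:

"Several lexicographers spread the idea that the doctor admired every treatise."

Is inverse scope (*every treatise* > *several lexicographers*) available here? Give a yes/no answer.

No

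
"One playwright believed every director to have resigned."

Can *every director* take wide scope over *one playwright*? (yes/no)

*every director* is an ECM subject; ECM complements are not islands, and the embedded quantifier may take matrix scope.
Since no island is crossed, the inverse ordering is licensed alongside surface scope.
The sentence is scopally ambiguous between *one playwright* > *every director* and *every director* > *one playwright*.

Yes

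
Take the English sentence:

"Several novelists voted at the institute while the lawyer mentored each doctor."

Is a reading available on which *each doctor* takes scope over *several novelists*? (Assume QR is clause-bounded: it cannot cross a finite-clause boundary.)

*each doctor* sits inside the adjunct clause *while the lawyer mentored each doctor*.
Adjuncts are opaque for quantifier raising; a quantifier in an adjunct stays inside it.
Hence only narrow scope for *each doctor* (under *several novelists*) survives.

No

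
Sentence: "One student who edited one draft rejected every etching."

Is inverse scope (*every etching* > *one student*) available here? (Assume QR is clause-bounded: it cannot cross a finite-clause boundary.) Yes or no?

Yes

Although the sentence contains a relative clause (*who edited one draft*), *every etching* is outside it, in the matrix VP.
With no island boundary between them, the object can take inverse scope over the subject via ordinary QR within the clause.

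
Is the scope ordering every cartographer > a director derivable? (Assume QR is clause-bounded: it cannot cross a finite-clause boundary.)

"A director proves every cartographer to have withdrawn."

*every cartographer* is an ECM subject; ECM complements are not islands, and the embedded quantifier may take matrix scope.
Since no island is crossed, the inverse ordering is licensed alongside surface scope.
The sentence is scopally ambiguous between *a director* > *every cartographer* and *every cartographer* > *a director*.

Yes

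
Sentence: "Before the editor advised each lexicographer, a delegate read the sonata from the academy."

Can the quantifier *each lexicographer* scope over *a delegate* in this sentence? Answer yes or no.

The DP *each lexicographer* is contained in the adjunct clause *before the editor advised each lexicographer*.
Scope out of an adjunct clause is unavailable: QR respects the adjunct-island constraint.
*each lexicographer* is confined to the island and cannot take scope over *a delegate*.

No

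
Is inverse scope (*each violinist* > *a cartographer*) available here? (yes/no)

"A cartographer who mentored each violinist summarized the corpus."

No

The target quantifier *each violinist* is part of the relative clause *who mentored each violinist*.
Relative clauses block scope extraction: QR cannot target a position outside the modified NP.
The inverse ordering *each violinist* > *a cartographer* is therefore underivable.
(Only the surface reading survives: one fixed cartographer with respect to all the relevant violinists.)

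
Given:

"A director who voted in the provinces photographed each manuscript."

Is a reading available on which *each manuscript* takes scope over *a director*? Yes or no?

Yes

The relative clause *who voted in the provinces* modifies *a director*, but *each manuscript* is not inside that relative clause — it is an argument of the matrix verb.
No island intervenes, so both surface and inverse scope are derivable.
Both orderings are possible: *a director* > *each manuscript* and *each manuscript* > *a director*.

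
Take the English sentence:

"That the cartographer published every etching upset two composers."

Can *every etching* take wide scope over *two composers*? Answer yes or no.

No

*every etching* sits inside the sentential subject *that the cartographer published every etching*.
Sentential subjects are islands: a quantifier inside the subject clause cannot raise over the matrix predicate.
*every etching* is confined to the island and cannot take scope over *two composers*.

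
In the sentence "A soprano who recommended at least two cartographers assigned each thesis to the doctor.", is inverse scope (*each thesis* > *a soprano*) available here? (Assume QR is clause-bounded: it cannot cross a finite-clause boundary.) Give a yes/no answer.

Yes

Although the sentence contains a relative clause (*who recommended at least two cartographers*), *each thesis* is outside it, in the matrix VP.
Ordinary QR to a clause-peripheral position gives the wide-scope LF for the lower DP.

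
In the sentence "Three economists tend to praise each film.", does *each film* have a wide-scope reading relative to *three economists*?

Yes

Infinitival complements of raising predicates do not block QR; *each film* and *three economists* are effectively clausemates.
QR within a single clause is free, so the lower quantifier may take scope over the higher one.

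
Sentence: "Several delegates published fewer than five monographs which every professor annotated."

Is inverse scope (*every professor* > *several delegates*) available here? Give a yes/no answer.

No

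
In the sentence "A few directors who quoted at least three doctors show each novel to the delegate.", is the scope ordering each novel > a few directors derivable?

The relative clause *who quoted at least three doctors* modifies *a few directors*, but *each novel* is not inside that relative clause — it is an argument of the matrix verb.
Nothing blocks QR of the lower DP to a position above the higher one, so inverse scope is available.
The sentence is scopally ambiguous between *a few directors* > *each novel* and *each novel* > *a few directors*.

Yes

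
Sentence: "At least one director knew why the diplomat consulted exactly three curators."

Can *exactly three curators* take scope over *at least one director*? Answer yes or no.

*exactly three curators* is embedded in the embedded question *why the diplomat consulted exactly three curators*.
Embedded questions are wh-islands: a quantifier inside an indirect question cannot QR into the matrix clause.
*exactly three curators* is confined to the island and cannot take scope over *at least one director*.

No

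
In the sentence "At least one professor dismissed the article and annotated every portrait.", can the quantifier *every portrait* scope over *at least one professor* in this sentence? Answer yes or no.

No

The target quantifier *every portrait* is part of one conjunct of the coordinate structure (*annotated every portrait*).
The Coordinate Structure Constraint blocks movement (including QR) out of a single conjunct.
So *every portrait* cannot raise to a position above *at least one professor*.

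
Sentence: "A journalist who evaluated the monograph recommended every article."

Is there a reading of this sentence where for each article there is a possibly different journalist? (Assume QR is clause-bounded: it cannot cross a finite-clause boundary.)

The described interpretation is the *every article* > *a journalist* scoping.
*every article* sits in the matrix clause, not in the relative clause on *a journalist*.
QR within a single clause is free, so the lower quantifier may take scope over the higher one.

Yes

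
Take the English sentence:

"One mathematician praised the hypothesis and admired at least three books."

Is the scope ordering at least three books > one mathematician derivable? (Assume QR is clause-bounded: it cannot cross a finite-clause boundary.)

The DP *at least three books* is contained in one conjunct of the coordinate structure (*admired at least three books*).
The Coordinate Structure Constraint blocks movement (including QR) out of a single conjunct.
So the wide-scope reading for *at least three books* is blocked.
(Only the surface reading survives: one fixed mathematician with respect to all the relevant books.)

No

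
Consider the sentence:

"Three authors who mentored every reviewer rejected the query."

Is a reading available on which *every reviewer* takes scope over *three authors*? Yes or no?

*every reviewer* is embedded in the relative clause *who mentored every reviewer*.
QR out of a relative clause is ruled out by the relative-clause island constraint.
The inverse ordering *every reviewer* > *three authors* is therefore underivable.

No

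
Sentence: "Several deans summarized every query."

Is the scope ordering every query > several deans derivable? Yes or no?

*several deans* and *every query* are co-arguments of the matrix verb, with nothing but a clause-internal boundary between them.
Nothing blocks QR of the lower DP to a position above the higher one, so inverse scope is available.

Yes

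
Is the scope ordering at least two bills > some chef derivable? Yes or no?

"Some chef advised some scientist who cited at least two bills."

Structurally, *at least two bills* is inside the relative clause *who cited at least two bills* modifying *some scientist*.
Relative clauses are scope islands: a quantifier cannot QR out of a relative clause to take scope in the matrix clause.
Hence only narrow scope for *at least two bills* (under *some chef*) survives.

No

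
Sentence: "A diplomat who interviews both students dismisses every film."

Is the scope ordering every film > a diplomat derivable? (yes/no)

Yes

The RC *who interviews both students* is an island, but *every film* is not inside it — it is the matrix object, a clausemate of *a diplomat*.
No island intervenes, so both surface and inverse scope are derivable.
Both orderings are possible: *a diplomat* > *every film* and *every film* > *a diplomat*.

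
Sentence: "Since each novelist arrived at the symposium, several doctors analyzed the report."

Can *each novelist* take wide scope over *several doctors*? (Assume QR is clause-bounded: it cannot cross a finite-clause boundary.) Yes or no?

The DP *each novelist* is contained in the adjunct clause *since each novelist arrived at the symposium*.
Adverbial clauses are not L-marked, so they are barriers for QR — the quantifier cannot escape the adjunct.
*each novelist* > *several doctors* would require crossing that boundary, which is illicit.

No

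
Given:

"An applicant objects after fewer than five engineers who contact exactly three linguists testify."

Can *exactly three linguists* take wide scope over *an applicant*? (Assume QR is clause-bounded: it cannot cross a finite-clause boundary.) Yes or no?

*exactly three linguists* is embedded in the relative clause *who contact exactly three linguists*, which is itself inside the adjunct *after fewer than five engineers who contact exactly three linguists testify*.
Both the relative clause and the enclosing adjunct are scope islands; QR cannot cross either.
*exactly three linguists* is confined to the island and cannot take scope over *an applicant*.

No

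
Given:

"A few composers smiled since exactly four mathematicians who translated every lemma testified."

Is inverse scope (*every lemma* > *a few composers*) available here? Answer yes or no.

*every lemma* sits inside the relative clause *who translated every lemma*, which is itself inside the adjunct *since exactly four mathematicians who translated every lemma testified*.
Both the relative clause and the enclosing adjunct are scope islands; QR cannot cross either.
The inverse ordering *every lemma* > *a few composers* is therefore underivable.

No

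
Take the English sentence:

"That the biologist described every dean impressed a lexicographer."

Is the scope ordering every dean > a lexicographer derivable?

*every dean* occurs within the sentential subject *that the biologist described every dean*.
Subjects — clausal subjects included — are islands for extraction, and QR is no exception.
*every dean* is confined to the island and cannot take scope over *a lexicographer*.

No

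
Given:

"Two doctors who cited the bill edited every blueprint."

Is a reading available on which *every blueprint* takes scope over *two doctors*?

*every blueprint* is a matrix argument; only *two doctors* is modified by the relative clause *who cited the bill*, so the RC island is irrelevant to the target quantifier.
QR within a single clause is free, so the lower quantifier may take scope over the higher one.

Yes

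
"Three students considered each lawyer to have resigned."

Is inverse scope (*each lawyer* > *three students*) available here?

This is an ECM construction: *each lawyer* is the infinitival subject, Case-marked by the matrix verb, and the infinitive is transparent for QR.
Since no island is crossed, the inverse ordering is licensed alongside surface scope.

Yes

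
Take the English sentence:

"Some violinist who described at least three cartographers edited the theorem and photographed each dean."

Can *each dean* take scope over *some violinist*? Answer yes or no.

*each dean* occurs within one conjunct of the coordinate structure (*photographed each dean*).
Coordinate structures are islands for non-across-the-board movement, QR included.
Hence only narrow scope for *each dean* (under *some violinist*) survives.

No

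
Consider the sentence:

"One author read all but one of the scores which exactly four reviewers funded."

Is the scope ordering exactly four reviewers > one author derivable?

*exactly four reviewers* sits inside the relative clause *which exactly four reviewers funded* modifying *all but one of the scores*.
Relative clauses are scope islands: a quantifier cannot QR out of a relative clause to take scope in the matrix clause.
*exactly four reviewers* > *one author* would require crossing that boundary, which is illicit.

No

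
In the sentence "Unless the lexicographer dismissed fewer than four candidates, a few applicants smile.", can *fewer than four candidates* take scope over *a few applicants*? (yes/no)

*fewer than four candidates* sits inside the adjunct clause *unless the lexicographer dismissed fewer than four candidates*.
The adjunct-island constraint bars QR out of an adverbial clause.
So *fewer than four candidates* cannot raise to a position above *a few applicants*.

No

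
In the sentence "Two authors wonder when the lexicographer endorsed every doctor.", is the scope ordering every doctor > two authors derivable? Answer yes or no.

No

*every doctor* occurs within the embedded question *when the lexicographer endorsed every doctor*.
QR across an interrogative CP boundary is ruled out as a wh-island violation.
So *every doctor* cannot raise high enough to outscope *two authors*; only the surface ordering *two authors* > *every doctor* is available.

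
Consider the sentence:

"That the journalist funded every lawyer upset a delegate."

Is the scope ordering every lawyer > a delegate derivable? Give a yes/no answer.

No

*every lawyer* is embedded in the sentential subject *that the journalist funded every lawyer*.
Clausal subjects are scope islands; QR from inside the subject into the matrix is barred.
*every lawyer* > *a delegate* would require crossing that boundary, which is illicit.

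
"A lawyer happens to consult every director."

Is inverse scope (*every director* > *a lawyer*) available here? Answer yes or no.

*every director* is the object of the infinitival complement of a raising predicate; raising infinitives are transparent for QR, so the two DPs are in effect clausemates.
Clause-internal QR can adjoin the lower DP above the subject, yielding the inverse reading.
Both orderings are possible: *a lawyer* > *every director* and *every director* > *a lawyer*.

Yes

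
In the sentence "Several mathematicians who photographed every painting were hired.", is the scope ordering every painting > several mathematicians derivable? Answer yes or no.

The DP *every painting* is contained in the relative clause *who photographed every painting*.
A relative clause is a scope island — quantifier raising cannot cross its boundary.
So *every painting* cannot raise high enough to outscope *several mathematicians*; only the surface ordering *several mathematicians* > *every painting* is available.

No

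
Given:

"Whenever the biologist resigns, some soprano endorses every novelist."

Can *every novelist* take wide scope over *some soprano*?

*every novelist* is a matrix argument; the adjunct is an island but the target quantifier is outside it.
QR within a single clause is free, so the lower quantifier may take scope over the higher one.
So *every novelist* > *some soprano* is among the available readings.

Yes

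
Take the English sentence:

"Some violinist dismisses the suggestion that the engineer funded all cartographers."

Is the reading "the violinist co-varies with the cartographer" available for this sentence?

This is the *all cartographers* > *some violinist* reading.
The DP *all cartographers* is contained in the complex NP *the suggestion that the engineer funded all cartographers*.
The complex NP is opaque for QR — the quantifier is frozen inside the noun's complement.
*all cartographers* is confined to the island and cannot take scope over *some violinist*.

No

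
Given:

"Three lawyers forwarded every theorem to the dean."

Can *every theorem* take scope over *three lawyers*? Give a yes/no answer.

Yes

*every theorem* is the matrix object and *three lawyers* the matrix subject; the two are clausemates.
No island intervenes, so both surface and inverse scope are derivable.
The sentence is scopally ambiguous between *three lawyers* > *every theorem* and *every theorem* > *three lawyers*.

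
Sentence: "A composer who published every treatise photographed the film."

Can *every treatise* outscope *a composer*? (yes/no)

*every treatise* occurs within the relative clause *who published every treatise*.
The relative clause forms an island for QR, so the quantifier is confined to the head noun's restrictor.
Hence only narrow scope for *every treatise* (under *a composer*) survives.

No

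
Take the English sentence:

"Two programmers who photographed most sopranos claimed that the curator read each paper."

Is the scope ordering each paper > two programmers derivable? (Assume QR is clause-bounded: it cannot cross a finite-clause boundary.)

The DP *each paper* is contained in the finite complement clause *that the curator read each paper*.
Given the clause-boundedness assumption, QR cannot cross the finite CP into the matrix.
*each paper* is confined to the island and cannot take scope over *two programmers*.

No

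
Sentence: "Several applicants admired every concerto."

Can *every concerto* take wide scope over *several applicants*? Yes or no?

Yes

Both DPs are arguments of the same predicate; there is no clause or island boundary between them.
Since no island is crossed, the inverse ordering is licensed alongside surface scope.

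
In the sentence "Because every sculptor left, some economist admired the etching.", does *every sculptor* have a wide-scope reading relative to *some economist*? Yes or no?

*every sculptor* sits inside the adjunct clause *because every sculptor left*.
The adjunct-island constraint bars QR out of an adverbial clause.
So *every sculptor* cannot raise to a position above *some economist*.

No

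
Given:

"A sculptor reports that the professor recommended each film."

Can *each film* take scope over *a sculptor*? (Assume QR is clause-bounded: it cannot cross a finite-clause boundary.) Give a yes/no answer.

The DP *each film* is contained in the finite complement clause *that the professor recommended each film*.
With QR restricted to its own tensed clause, the embedded quantifier cannot reach a matrix scope position.
So *each film* cannot raise to a position above *a sculptor*.

No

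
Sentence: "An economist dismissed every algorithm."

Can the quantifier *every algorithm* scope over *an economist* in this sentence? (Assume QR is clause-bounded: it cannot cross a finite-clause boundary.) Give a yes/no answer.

Both DPs are arguments of the same predicate; there is no clause or island boundary between them.
Nothing blocks QR of the lower DP to a position above the higher one, so inverse scope is available.
Both orderings are possible: *an economist* > *every algorithm* and *every algorithm* > *an economist*.

Yes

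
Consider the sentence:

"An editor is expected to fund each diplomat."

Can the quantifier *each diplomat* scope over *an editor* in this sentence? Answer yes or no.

Yes

*each diplomat* is inside a raising infinitive, which is transparent to QR (no CP barrier), so it behaves as a matrix argument.
Clause-internal QR can adjoin the lower DP above the subject, yielding the inverse reading.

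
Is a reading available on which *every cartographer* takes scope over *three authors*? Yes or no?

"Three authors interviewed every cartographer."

Yes

*three authors* and *every cartographer* are co-arguments of the matrix verb, with nothing but a clause-internal boundary between them.
Clause-internal QR can adjoin the lower DP above the subject, yielding the inverse reading.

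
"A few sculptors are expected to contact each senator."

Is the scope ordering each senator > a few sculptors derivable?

Yes

Raising constructions are monoclausal for scope purposes; *each senator* is not separated from *a few sculptors* by any island.
No island intervenes, so both surface and inverse scope are derivable.
Both orderings are possible: *a few sculptors* > *each senator* and *each senator* > *a few sculptors*.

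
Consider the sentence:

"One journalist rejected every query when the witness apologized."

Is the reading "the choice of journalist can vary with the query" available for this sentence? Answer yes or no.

The paraphrase describes the scope ordering *every query* > *one journalist*.
The adjunct island is irrelevant here — *every query* and *one journalist* are both in the matrix clause.
With no island boundary between them, the object can take inverse scope over the subject via ordinary QR within the clause.

Yes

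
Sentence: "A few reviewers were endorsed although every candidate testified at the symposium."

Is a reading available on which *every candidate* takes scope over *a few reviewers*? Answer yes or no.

No

*every candidate* occurs within the adjunct clause *although every candidate testified at the symposium*.
Adjunct clauses are scope islands: a quantifier inside an adjunct cannot raise into the matrix clause.
*every candidate* > *a few reviewers* would require crossing that boundary, which is illicit.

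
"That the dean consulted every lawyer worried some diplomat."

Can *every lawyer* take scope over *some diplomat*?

The DP *every lawyer* is contained in the sentential subject *that the dean consulted every lawyer*.
Clausal subjects are scope islands; QR from inside the subject into the matrix is barred.
So *every lawyer* cannot raise to a position above *some diplomat*.

No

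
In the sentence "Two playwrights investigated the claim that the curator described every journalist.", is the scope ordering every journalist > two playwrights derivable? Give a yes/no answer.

No

*every journalist* sits inside the complex NP *the claim that the curator described every journalist*.
The complex NP is opaque for QR — the quantifier is frozen inside the noun's complement.
*every journalist* > *two playwrights* would require crossing that boundary, which is illicit.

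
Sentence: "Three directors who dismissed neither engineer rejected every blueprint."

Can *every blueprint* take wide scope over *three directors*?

Although the sentence contains a relative clause (*who dismissed neither engineer*), *every blueprint* is outside it, in the matrix VP.
Ordinary QR to a clause-peripheral position gives the wide-scope LF for the lower DP.
The sentence is scopally ambiguous between *three directors* > *every blueprint* and *every blueprint* > *three directors*.

Yes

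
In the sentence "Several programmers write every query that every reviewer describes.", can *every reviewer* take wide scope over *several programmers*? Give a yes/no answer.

The DP *every reviewer* is contained in the relative clause *that every reviewer describes* modifying *every query*.
Relative clauses are scope islands: a quantifier cannot QR out of a relative clause to take scope in the matrix clause.
So *every reviewer* cannot raise high enough to outscope *several programmers*; only the surface ordering *several programmers* > *every reviewer* is available.

No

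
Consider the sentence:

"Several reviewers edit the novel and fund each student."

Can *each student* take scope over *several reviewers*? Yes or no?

Structurally, *each student* is inside one conjunct of the coordinate structure (*fund each student*).
QR out of a conjunct would have to apply non-ATB, which the CSC forbids.
The inverse ordering *each student* > *several reviewers* is therefore underivable.

No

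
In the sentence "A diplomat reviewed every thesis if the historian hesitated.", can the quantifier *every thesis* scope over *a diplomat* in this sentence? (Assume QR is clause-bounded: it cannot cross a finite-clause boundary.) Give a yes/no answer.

Yes

*every thesis* is a matrix argument; the adjunct is an island but the target quantifier is outside it.
Since no island is crossed, the inverse ordering is licensed alongside surface scope.
So *every thesis* > *a diplomat* is among the available readings.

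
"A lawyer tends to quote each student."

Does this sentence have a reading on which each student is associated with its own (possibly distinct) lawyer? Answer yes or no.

Yes

The paraphrase describes the scope ordering *each student* > *a lawyer*.
Raising constructions are monoclausal for scope purposes; *each student* is not separated from *a lawyer* by any island.
Clause-internal QR can adjoin the lower DP above the subject, yielding the inverse reading.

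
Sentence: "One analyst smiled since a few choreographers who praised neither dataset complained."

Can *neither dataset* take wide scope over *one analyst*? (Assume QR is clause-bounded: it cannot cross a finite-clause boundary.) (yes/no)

No

*neither dataset* is embedded in the relative clause *who praised neither dataset*, which is itself inside the adjunct *since a few choreographers who praised neither dataset complained*.
The quantifier would have to escape first the RC and then the adjunct — two independent island violations.
The inverse ordering *neither dataset* > *one analyst* is therefore underivable.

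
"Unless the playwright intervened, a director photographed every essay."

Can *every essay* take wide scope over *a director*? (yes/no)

Neither queried DP is inside the adjunct, so the adjunct-island constraint does not apply.
Clause-internal QR can adjoin the lower DP above the subject, yielding the inverse reading.

Yes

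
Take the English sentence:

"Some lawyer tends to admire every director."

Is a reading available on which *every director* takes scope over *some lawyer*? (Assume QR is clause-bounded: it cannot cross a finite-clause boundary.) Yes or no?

Yes

The matrix predicate is a raising verb, whose infinitival complement is not a scope island — *every director* can QR into the matrix clause.
Ordinary QR to a clause-peripheral position gives the wide-scope LF for the lower DP.
Both orderings are possible: *some lawyer* > *every director* and *every director* > *some lawyer*.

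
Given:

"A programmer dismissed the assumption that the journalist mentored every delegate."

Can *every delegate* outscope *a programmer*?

No

Structurally, *every delegate* is inside the complex NP *the assumption that the journalist mentored every delegate*.
The complex NP is opaque for QR — the quantifier is frozen inside the noun's complement.
*every delegate* > *a programmer* would require crossing that boundary, which is illicit.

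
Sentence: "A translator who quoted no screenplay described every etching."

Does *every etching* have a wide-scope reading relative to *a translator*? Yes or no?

*every etching* is a matrix argument; only *a translator* is modified by the relative clause *who quoted no screenplay*, so the RC island is irrelevant to the target quantifier.
Ordinary QR to a clause-peripheral position gives the wide-scope LF for the lower DP.

Yes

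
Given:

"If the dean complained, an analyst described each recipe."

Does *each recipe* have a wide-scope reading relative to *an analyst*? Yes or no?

Yes

The adjunct clause does not contain *each recipe*, which is the matrix object.
Nothing blocks QR of the lower DP to a position above the higher one, so inverse scope is available.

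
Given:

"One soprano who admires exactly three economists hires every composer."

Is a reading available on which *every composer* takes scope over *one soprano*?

Yes

The RC *who admires exactly three economists* is an island, but *every composer* is not inside it — it is the matrix object, a clausemate of *one soprano*.
Since no island is crossed, the inverse ordering is licensed alongside surface scope.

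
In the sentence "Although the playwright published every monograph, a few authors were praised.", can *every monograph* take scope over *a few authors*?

No

*every monograph* is embedded in the adjunct clause *although the playwright published every monograph*.
Since the clause is an adjunct (not a complement), the Adjunct Condition blocks QR across its edge.
*every monograph* > *a few authors* would require crossing that boundary, which is illicit.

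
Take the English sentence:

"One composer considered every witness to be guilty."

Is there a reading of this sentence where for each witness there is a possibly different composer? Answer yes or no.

Yes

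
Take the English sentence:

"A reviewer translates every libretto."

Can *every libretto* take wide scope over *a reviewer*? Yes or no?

Yes

*every libretto* is the matrix object and *a reviewer* the matrix subject; the two are clausemates.
Ordinary QR to a clause-peripheral position gives the wide-scope LF for the lower DP.
The sentence is scopally ambiguous between *a reviewer* > *every libretto* and *every libretto* > *a reviewer*.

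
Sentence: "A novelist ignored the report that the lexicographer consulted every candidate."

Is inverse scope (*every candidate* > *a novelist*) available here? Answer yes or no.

No

*every candidate* sits inside the complex NP *the report that the lexicographer consulted every candidate*.
The Complex NP Constraint bars QR out of the complement clause of a noun.
Hence only narrow scope for *every candidate* (under *a novelist*) survives.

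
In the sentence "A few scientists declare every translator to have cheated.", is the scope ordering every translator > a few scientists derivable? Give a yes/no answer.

The ECM infinitive is scope-transparent — *every translator* is free to raise above *a few scientists*.
Ordinary QR to a clause-peripheral position gives the wide-scope LF for the lower DP.
So *every translator* > *a few scientists* is among the available readings.

Yes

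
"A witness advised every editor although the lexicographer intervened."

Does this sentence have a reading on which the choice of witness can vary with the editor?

The paraphrase describes the scope ordering *every editor* > *a witness*.
Although there is an adjunct clause, *every editor* is in the main clause, not inside the adjunct.
With no island boundary between them, the object can take inverse scope over the subject via ordinary QR within the clause.
So *every editor* > *a witness* is among the available readings.

Yes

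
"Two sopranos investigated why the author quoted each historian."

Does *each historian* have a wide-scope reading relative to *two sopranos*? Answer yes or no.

*each historian* sits inside the embedded question *why the author quoted each historian*.
An indirect question is a wh-island; the filled [Spec,CP] blocks QR across the CP edge.
*each historian* > *two sopranos* would require crossing that boundary, which is illicit.

No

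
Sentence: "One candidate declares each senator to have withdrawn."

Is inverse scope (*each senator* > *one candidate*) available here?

Yes

This is an ECM construction: *each senator* is the infinitival subject, Case-marked by the matrix verb, and the infinitive is transparent for QR.
Ordinary QR to a clause-peripheral position gives the wide-scope LF for the lower DP.
The sentence is scopally ambiguous between *one candidate* > *each senator* and *each senator* > *one candidate*.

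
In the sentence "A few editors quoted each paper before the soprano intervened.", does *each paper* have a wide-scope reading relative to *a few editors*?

*each paper* is a matrix argument; the adjunct is an island but the target quantifier is outside it.
No island intervenes, so both surface and inverse scope are derivable.
So *each paper* > *a few editors* is among the available readings.

Yes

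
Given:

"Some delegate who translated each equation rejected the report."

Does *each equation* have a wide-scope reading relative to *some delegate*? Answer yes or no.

No

*each equation* sits inside the relative clause *who translated each equation*.
A relative clause is a scope island — quantifier raising cannot cross its boundary.
*each equation* is confined to the island and cannot take scope over *some delegate*.
(Only the surface reading survives: one fixed delegate with respect to all the relevant equations.)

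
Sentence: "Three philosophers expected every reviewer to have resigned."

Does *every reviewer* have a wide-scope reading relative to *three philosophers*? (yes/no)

This is an ECM construction: *every reviewer* is the infinitival subject, Case-marked by the matrix verb, and the infinitive is transparent for QR.
No island intervenes, so both surface and inverse scope are derivable.

Yes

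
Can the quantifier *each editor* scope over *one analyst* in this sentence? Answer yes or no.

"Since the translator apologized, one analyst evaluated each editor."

Yes

Although there is an adjunct clause, *each editor* is in the main clause, not inside the adjunct.
Nothing blocks QR of the lower DP to a position above the higher one, so inverse scope is available.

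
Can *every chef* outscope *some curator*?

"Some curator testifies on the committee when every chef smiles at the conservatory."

The target quantifier *every chef* is part of the adjunct clause *when every chef smiles at the conservatory*.
Adverbial clauses are not L-marked, so they are barriers for QR — the quantifier cannot escape the adjunct.
So the wide-scope reading for *every chef* is blocked.

No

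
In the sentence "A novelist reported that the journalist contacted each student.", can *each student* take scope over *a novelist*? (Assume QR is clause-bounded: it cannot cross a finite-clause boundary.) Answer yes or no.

*each student* occurs within the finite complement clause *that the journalist contacted each student*.
QR is clause-bounded, so the finite complement is a scope island for the embedded quantifier.
There is no licit LF on which *each student* c-commands *a novelist*.

No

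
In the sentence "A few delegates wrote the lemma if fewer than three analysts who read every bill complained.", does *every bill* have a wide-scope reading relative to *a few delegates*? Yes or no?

No

*every bill* occurs within the relative clause *who read every bill*, which is itself inside the adjunct *if fewer than three analysts who read every bill complained*.
Both the relative clause and the enclosing adjunct are scope islands; QR cannot cross either.
*every bill* is confined to the island and cannot take scope over *a few delegates*.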